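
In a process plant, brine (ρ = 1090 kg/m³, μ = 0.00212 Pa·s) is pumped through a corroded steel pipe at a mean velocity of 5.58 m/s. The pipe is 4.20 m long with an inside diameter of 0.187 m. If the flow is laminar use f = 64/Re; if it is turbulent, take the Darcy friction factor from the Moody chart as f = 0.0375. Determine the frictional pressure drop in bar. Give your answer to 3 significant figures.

Reynolds number Re = ρVD/μ = 1090 · 5.58 · 0.187 / 0.00212 = 5.365e+05.
Re > 4000 → turbulent; use the Moody-chart value f = 0.0375.
Darcy-Weisbach: ΔP = f(L/D)(ρV²/2) = 0.0375·(4.2/0.187)·(1090·5.58²/2) = 0.0375·22.46·1.697e+04 = 1.429e+04 Pa.
ΔP = 1.429e+04 Pa = 0.143 bar.

ΔP ≈ 0.143 bar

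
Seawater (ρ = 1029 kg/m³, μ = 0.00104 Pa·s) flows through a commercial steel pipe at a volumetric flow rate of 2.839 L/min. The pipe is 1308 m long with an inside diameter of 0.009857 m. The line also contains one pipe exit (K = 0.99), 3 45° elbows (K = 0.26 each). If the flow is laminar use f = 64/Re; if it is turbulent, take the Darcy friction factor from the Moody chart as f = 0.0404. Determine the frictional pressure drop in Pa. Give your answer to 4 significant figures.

ΔP ≈ 1061000 Pa

Q = 2.839 L/min = 2.839/60000 = 4.732e-05 m³/s.
Cross-sectional area A = πD²/4 = π(0.009857)²/4 = 7.631e-05 m²; mean velocity V = Q/A = 4.732e-05/7.631e-05 = 0.6201 m/s.
Reynolds number Re = ρVD/μ = 1029 · 0.6201 · 0.009857 / 0.00104 = 6047.
Re > 4000 → turbulent; use the Moody-chart value f = 0.0404.
Total minor-loss coefficient ΣK = 1·0.99 + 3·0.26 = 1.77.
ΔP = [f·L/D + ΣK]·(ρV²/2) = [0.0404·1308/0.009857 + 1.77]·(1029·0.6201²/2) = [5361 + 1.77]·197.8 = 1.061e+06 Pa.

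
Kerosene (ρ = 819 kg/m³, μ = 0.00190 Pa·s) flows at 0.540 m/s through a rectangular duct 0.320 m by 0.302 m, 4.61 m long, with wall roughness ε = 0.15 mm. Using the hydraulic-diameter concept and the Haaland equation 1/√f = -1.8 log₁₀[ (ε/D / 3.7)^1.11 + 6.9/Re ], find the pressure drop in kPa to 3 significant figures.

Hydraulic diameter D_h = 4A/P = 4·(0.32·0.302)/(2·(0.32+0.302)) = 0.3866/1.244 = 0.3107 m.
Re = ρVD_h/μ = 819·0.54·0.3107/0.0019 = 7.233e+04.
ε/D_h = 0.00015/0.3107 = 0.000483; Haaland gives 1/√f = -1.8 log₁₀[4.88e-05+9.54e-05] = 6.914, so f = 0.02092.
ΔP = f(L/D_h)(ρV²/2) = 0.02092·4.61/0.3107·119.4 = 37.06 Pa.
ΔP = 0.0371 kPa.

ΔP ≈ 0.0371 kPa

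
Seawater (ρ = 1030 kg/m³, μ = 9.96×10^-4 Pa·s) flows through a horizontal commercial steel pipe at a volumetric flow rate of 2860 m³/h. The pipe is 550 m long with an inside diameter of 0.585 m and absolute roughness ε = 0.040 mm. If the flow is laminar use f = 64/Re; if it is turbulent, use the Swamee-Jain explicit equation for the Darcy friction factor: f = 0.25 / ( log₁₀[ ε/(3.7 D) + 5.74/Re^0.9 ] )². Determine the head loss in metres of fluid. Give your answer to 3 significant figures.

Q = 2860 m³/h = 2860/3600 = 0.7944 m³/s.
Cross-sectional area A = πD²/4 = π(0.585)²/4 = 0.2688 m²; mean velocity V = Q/A = 0.7944/0.2688 = 2.956 m/s.
Reynolds number Re = ρVD/μ = 1030 · 2.956 · 0.585 / 0.000996 = 1.788e+06.
Re > 4000 → turbulent. Relative roughness ε/D = 4e-05/0.585 = 6.84e-05. Swamee-Jain: f = 0.25/(log₁₀[6.84e-05/3.7 + 5.74/1.788e+06^0.9])² = 0.25/(log₁₀[1.85e-05 + 1.35e-05])² = 0.25/(-4.495)² = 0.01238.
Darcy-Weisbach: ΔP = f(L/D)(ρV²/2) = 0.01238·(550/0.585)·(1030·2.956²/2) = 0.01238·940.2·4499 = 5.235e+04 Pa.
Head loss h_f = ΔP/(ρg) = 5.235e+04/(1030·9.81) = 5.18 m.

h_f ≈ 5.18 m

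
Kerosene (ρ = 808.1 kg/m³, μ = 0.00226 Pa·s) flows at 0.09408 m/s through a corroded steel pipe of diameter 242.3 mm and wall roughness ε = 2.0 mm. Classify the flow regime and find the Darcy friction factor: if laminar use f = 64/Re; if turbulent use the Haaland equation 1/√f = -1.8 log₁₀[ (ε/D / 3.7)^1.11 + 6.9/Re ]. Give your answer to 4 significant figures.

Re = ρVD/μ = 808.1·0.09408·0.2423/0.00226 = 8151.
Re > 4000 → turbulent. ε/D = 0.002/0.2423 = 0.00825; Haaland: 1/√f = -1.8 log₁₀[0.00114 + 0.000847] = 4.864, so f = 0.04228.

f ≈ 0.04228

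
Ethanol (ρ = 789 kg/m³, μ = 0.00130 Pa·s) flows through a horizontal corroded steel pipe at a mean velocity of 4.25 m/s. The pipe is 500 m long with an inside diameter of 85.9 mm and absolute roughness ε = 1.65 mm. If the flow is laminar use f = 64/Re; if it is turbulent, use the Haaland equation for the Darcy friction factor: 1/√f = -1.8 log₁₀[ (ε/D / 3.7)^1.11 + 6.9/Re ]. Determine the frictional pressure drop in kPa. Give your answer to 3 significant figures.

Reynolds number Re = ρVD/μ = 789 · 4.25 · 0.0859 / 0.0013 = 2.216e+05.
Re > 4000 → turbulent. Relative roughness ε/D = 0.00165/0.0859 = 0.0192. Haaland: 1/√f = -1.8 log₁₀[(0.0192/3.7)^1.11 + 6.9/2.216e+05] = -1.8 log₁₀[0.00291 + 3.11e-05] = 4.557, so f = 0.04816.
Darcy-Weisbach: ΔP = f(L/D)(ρV²/2) = 0.04816·(500/0.0859)·(789·4.25²/2) = 0.04816·5821·7126 = 1.998e+06 Pa.
ΔP = 1.998e+06 Pa = 2000 kPa.

ΔP ≈ 2000 kPa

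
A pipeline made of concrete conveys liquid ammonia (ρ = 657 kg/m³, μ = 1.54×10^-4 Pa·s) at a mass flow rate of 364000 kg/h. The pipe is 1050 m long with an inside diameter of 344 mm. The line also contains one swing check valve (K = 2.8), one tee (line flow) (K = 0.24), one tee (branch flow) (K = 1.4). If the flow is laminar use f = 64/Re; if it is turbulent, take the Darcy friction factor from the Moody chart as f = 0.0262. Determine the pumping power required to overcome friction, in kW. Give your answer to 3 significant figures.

ṁ = 364000 kg/h = 364000/3600 = 101.1 kg/s.
A = πD²/4 = π(0.344)²/4 = 0.09294 m²; mean velocity V = ṁ/(ρA) = 101.1/(657 · 0.09294) = 1.656 m/s.
Reynolds number Re = ρVD/μ = 657 · 1.656 · 0.344 / 0.000154 = 2.43e+06.
Re > 4000 → turbulent; use the Moody-chart value f = 0.0262.
Total minor-loss coefficient ΣK = 1·2.8 + 1·0.24 + 1·1.4 = 4.44.
ΔP = [f·L/D + ΣK]·(ρV²/2) = [0.0262·1050/0.344 + 4.44]·(657·1.656²/2) = [79.97 + 4.44]·900.7 = 7.603e+04 Pa.
Q = ṁ/ρ = 101.1/657 = 0.1539 m³/s.
Pumping power P = QΔP = 0.1539·7.603e+04 = 11700 W = 11.7 kW.

P ≈ 11.7 kW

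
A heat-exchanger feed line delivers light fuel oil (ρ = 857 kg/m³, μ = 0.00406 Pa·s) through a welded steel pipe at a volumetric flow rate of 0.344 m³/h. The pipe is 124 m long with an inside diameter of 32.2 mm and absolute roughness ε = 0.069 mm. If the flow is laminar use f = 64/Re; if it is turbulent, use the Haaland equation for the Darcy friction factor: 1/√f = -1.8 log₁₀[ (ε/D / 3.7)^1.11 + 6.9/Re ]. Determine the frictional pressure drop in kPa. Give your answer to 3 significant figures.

ΔP ≈ 1.82 kPa

Q = 0.344 m³/h = 0.344/3600 = 9.556e-05 m³/s.
Cross-sectional area A = πD²/4 = π(0.0322)²/4 = 0.0008143 m²; mean velocity V = Q/A = 9.556e-05/0.0008143 = 0.1173 m/s.
Reynolds number Re = ρVD/μ = 857 · 0.1173 · 0.0322 / 0.00406 = 797.6.
Re < 2300 → laminar flow, so f = 64/Re = 64/797.6 = 0.08024 (the turbulent correlation is not needed).
Darcy-Weisbach: ΔP = f(L/D)(ρV²/2) = 0.08024·(124/0.0322)·(857·0.1173²/2) = 0.08024·3851·5.9 = 1823 Pa.
ΔP = 1823 Pa = 1.82 kPa.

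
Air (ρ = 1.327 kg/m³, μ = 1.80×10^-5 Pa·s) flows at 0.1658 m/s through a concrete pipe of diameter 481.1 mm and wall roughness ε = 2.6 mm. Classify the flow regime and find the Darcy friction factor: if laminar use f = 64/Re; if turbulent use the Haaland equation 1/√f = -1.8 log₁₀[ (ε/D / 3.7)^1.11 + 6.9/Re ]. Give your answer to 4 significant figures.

f ≈ 0.04158

Re = ρVD/μ = 1.327·0.1658·0.4811/1.8e-05 = 5881.
Re > 4000 → turbulent. ε/D = 0.0026/0.4811 = 0.0054; Haaland: 1/√f = -1.8 log₁₀[0.000712 + 0.00117] = 4.904, so f = 0.04158.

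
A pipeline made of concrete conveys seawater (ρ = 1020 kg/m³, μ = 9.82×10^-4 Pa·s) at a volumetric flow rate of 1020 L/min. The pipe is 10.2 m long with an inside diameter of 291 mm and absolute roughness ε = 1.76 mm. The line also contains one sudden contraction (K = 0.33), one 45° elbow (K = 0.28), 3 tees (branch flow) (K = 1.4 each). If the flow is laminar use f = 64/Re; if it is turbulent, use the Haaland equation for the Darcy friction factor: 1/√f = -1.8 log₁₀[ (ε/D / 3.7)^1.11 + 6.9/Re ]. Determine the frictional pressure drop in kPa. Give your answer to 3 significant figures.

ΔP ≈ 0.199 kPa

Q = 1020 L/min = 1020/60000 = 0.017 m³/s.
Cross-sectional area A = πD²/4 = π(0.291)²/4 = 0.06651 m²; mean velocity V = Q/A = 0.017/0.06651 = 0.2556 m/s.
Reynolds number Re = ρVD/μ = 1020 · 0.2556 · 0.291 / 0.000982 = 7.726e+04.
Re > 4000 → turbulent. Relative roughness ε/D = 0.00176/0.291 = 0.00605. Haaland: 1/√f = -1.8 log₁₀[(0.00605/3.7)^1.11 + 6.9/7.726e+04] = -1.8 log₁₀[0.000807 + 8.93e-05] = 5.486, so f = 0.03323.
Total minor-loss coefficient ΣK = 1·0.33 + 1·0.28 + 3·1.4 = 4.81.
ΔP = [f·L/D + ΣK]·(ρV²/2) = [0.03323·10.2/0.291 + 4.81]·(1020·0.2556²/2) = [1.165 + 4.81]·33.32 = 199.1 Pa.
ΔP = 199.1 Pa = 0.199 kPa.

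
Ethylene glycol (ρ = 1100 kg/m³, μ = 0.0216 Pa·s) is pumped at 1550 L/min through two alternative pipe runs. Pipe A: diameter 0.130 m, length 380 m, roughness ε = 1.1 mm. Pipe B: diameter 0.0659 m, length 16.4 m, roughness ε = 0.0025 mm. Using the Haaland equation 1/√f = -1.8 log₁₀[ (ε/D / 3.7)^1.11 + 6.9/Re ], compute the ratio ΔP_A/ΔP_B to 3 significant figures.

ΔP_A/ΔP_B ≈ 1.28

Pipe A: V = Q/A = 0.02583/0.01327 = 1.946 m/s; Re = 1.289e+04; ε/D = 0.00846; Haaland → f = 0.04029; ΔP_A = f(L/D)(ρV²/2) = 2.454e+05 Pa.
Pipe B: V = Q/A = 0.02583/0.003411 = 7.574 m/s; Re = 2.542e+04; ε/D = 3.79e-05; Haaland → f = 0.02433; ΔP_B = f(L/D)(ρV²/2) = 1.91e+05 Pa.
ΔP_A/ΔP_B = 2.454e+05/1.91e+05 = 1.28.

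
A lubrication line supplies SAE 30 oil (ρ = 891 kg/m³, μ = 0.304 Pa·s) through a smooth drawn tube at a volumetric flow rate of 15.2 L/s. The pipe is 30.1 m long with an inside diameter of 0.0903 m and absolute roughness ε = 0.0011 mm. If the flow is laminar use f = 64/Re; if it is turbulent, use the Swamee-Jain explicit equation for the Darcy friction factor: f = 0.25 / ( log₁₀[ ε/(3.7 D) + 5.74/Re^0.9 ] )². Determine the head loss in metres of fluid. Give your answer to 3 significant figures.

Q = 15.2 L/s = 15.2/1000 = 0.0152 m³/s.
Cross-sectional area A = πD²/4 = π(0.0903)²/4 = 0.006404 m²; mean velocity V = Q/A = 0.0152/0.006404 = 2.373 m/s.
Reynolds number Re = ρVD/μ = 891 · 2.373 · 0.0903 / 0.304 = 628.2.
Re < 2300 → laminar flow, so f = 64/Re = 64/628.2 = 0.1019 (the turbulent correlation is not needed).
Darcy-Weisbach: ΔP = f(L/D)(ρV²/2) = 0.1019·(30.1/0.0903)·(891·2.373²/2) = 0.1019·333.3·2510 = 8.523e+04 Pa.
Head loss h_f = ΔP/(ρg) = 8.523e+04/(891·9.81) = 9.75 m.

h_f ≈ 9.75 m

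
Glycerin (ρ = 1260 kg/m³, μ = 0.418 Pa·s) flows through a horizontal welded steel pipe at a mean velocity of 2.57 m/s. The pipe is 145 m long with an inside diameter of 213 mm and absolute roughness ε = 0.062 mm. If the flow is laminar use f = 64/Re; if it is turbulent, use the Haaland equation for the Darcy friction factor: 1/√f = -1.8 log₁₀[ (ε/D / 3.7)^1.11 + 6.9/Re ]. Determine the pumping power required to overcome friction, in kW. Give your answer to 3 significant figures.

Reynolds number Re = ρVD/μ = 1260 · 2.57 · 0.213 / 0.418 = 1650.
Re < 2300 → laminar flow, so f = 64/Re = 64/1650 = 0.03879 (the turbulent correlation is not needed).
Darcy-Weisbach: ΔP = f(L/D)(ρV²/2) = 0.03879·(145/0.213)·(1260·2.57²/2) = 0.03879·680.8·4161 = 1.099e+05 Pa.
Q = V·A = 2.57·0.03563 = 0.09158 m³/s.
Pumping power P = QΔP = 0.09158·1.099e+05 = 10060 W = 10.1 kW.

P ≈ 10.1 kW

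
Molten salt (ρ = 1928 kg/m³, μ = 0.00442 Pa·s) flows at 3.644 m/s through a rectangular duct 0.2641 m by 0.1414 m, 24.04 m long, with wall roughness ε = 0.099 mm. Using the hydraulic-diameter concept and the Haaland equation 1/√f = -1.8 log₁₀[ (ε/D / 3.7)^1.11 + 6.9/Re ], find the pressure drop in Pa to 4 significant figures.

Hydraulic diameter D_h = 4A/P = 4·(0.2641·0.1414)/(2·(0.2641+0.1414)) = 0.1494/0.811 = 0.1842 m.
Re = ρVD_h/μ = 1928·3.644·0.1842/0.00442 = 2.928e+05.
ε/D_h = 9.9e-05/0.1842 = 0.000537; Haaland gives 1/√f = -1.8 log₁₀[5.5e-05+2.36e-05] = 7.389, so f = 0.01832.
ΔP = f(L/D_h)(ρV²/2) = 0.01832·24.04/0.1842·1.28e+04 = 3.06e+04 Pa.

ΔP ≈ 30600 Pa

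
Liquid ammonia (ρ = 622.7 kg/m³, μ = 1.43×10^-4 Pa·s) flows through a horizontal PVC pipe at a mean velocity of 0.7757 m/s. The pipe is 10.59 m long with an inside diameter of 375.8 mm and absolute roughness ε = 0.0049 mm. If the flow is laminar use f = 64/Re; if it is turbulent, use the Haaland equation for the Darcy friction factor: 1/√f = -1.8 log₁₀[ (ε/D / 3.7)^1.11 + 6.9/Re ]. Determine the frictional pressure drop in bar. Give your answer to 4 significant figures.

Reynolds number Re = ρVD/μ = 622.7 · 0.7757 · 0.3758 / 0.000143 = 1.269e+06.
Re > 4000 → turbulent. Relative roughness ε/D = 4.9e-06/0.3758 = 1.3e-05. Haaland: 1/√f = -1.8 log₁₀[(1.3e-05/3.7)^1.11 + 6.9/1.269e+06] = -1.8 log₁₀[8.86e-07 + 5.44e-06] = 9.359, so f = 0.01142.
Darcy-Weisbach: ΔP = f(L/D)(ρV²/2) = 0.01142·(10.59/0.3758)·(622.7·0.7757²/2) = 0.01142·28.18·187.3 = 60.28 Pa.
ΔP = 60.28 Pa = 6.028×10^-4 bar.

ΔP ≈ 6.028×10^-4 bar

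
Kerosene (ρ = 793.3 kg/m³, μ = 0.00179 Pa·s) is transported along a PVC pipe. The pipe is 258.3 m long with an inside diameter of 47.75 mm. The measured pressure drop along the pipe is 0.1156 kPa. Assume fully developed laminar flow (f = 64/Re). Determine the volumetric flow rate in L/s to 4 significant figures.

Q ≈ 0.03190 L/s

For laminar flow, f = 64/Re with Re = ρVD/μ, so Darcy-Weisbach reduces to ΔP = 32μLV/D². Solving for V: V = ΔP·D²/(32μL) = 115.6·(0.04775)²/(32·0.00179·258.3) = 0.01781 m/s.
Check: Re = ρVD/μ = 793.3·0.01781·0.04775/0.00179 = 377 < 2300, so the laminar assumption holds.
Q = V·A = 0.01781·(π/4·0.04775²) = 3.19e-05 m³/s = 0.03190 L/s.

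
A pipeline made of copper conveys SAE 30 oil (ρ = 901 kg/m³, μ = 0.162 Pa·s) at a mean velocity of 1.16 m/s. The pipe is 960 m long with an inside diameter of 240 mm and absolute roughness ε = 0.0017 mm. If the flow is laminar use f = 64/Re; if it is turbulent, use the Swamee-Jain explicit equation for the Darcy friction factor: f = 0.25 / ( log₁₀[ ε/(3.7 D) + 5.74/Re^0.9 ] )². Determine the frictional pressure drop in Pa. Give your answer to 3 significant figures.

ΔP ≈ 100000 Pa

Reynolds number Re = ρVD/μ = 901 · 1.16 · 0.24 / 0.162 = 1548.
Re < 2300 → laminar flow, so f = 64/Re = 64/1548 = 0.04133 (the turbulent correlation is not needed).
Darcy-Weisbach: ΔP = f(L/D)(ρV²/2) = 0.04133·(960/0.24)·(901·1.16²/2) = 0.04133·4000·606.2 = 1.002e+05 Pa.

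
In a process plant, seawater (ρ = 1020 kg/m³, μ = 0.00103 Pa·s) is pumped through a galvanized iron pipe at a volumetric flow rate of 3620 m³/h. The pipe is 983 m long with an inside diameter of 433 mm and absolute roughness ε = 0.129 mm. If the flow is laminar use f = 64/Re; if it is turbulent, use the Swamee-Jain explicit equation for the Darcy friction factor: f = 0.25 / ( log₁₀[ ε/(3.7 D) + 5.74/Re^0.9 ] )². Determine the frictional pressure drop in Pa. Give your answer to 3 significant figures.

ΔP ≈ 823000 Pa

Q = 3620 m³/h = 3620/3600 = 1.006 m³/s.
Cross-sectional area A = πD²/4 = π(0.433)²/4 = 0.1473 m²; mean velocity V = Q/A = 1.006/0.1473 = 6.829 m/s.
Reynolds number Re = ρVD/μ = 1020 · 6.829 · 0.433 / 0.00103 = 2.928e+06.
Re > 4000 → turbulent. Relative roughness ε/D = 0.000129/0.433 = 0.000298. Swamee-Jain: f = 0.25/(log₁₀[0.000298/3.7 + 5.74/2.928e+06^0.9])² = 0.25/(log₁₀[8.05e-05 + 8.69e-06])² = 0.25/(-4.05)² = 0.01524.
Darcy-Weisbach: ΔP = f(L/D)(ρV²/2) = 0.01524·(983/0.433)·(1020·6.829²/2) = 0.01524·2270·2.378e+04 = 8.231e+05 Pa.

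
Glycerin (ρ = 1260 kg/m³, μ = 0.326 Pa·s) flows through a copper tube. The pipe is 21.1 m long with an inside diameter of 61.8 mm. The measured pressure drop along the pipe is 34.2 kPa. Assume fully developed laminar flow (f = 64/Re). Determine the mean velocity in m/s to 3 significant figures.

V ≈ 0.593 m/s

For laminar flow, f = 64/Re with Re = ρVD/μ, so Darcy-Weisbach reduces to ΔP = 32μLV/D². Solving for V: V = ΔP·D²/(32μL) = 3.42e+04·(0.0618)²/(32·0.326·21.1) = 0.5934 m/s.
Check: Re = ρVD/μ = 1260·0.5934·0.0618/0.326 = 141.7 < 2300, so the laminar assumption holds.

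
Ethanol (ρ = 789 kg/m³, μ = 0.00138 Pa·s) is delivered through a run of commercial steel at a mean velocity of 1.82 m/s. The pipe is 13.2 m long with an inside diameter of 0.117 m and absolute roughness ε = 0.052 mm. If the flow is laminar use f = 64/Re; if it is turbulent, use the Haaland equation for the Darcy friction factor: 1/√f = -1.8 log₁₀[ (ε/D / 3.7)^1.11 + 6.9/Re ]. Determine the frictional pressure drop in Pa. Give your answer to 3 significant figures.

Reynolds number Re = ρVD/μ = 789 · 1.82 · 0.117 / 0.00138 = 1.217e+05.
Re > 4000 → turbulent. Relative roughness ε/D = 5.2e-05/0.117 = 0.000444. Haaland: 1/√f = -1.8 log₁₀[(0.000444/3.7)^1.11 + 6.9/1.217e+05] = -1.8 log₁₀[4.45e-05 + 5.67e-05] = 7.191, so f = 0.01934.
Darcy-Weisbach: ΔP = f(L/D)(ρV²/2) = 0.01934·(13.2/0.117)·(789·1.82²/2) = 0.01934·112.8·1307 = 2851 Pa.

ΔP ≈ 2850 Pa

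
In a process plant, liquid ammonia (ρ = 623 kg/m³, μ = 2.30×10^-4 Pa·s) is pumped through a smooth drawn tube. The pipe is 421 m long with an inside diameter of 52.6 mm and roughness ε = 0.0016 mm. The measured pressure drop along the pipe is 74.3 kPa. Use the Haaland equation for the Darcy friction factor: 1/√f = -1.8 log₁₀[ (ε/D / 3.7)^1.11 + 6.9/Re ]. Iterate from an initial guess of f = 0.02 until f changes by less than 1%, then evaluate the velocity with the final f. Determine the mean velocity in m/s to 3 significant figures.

V ≈ 1.38 m/s

Rearranging Darcy-Weisbach: V = √(2·ΔP·D/(f·L·ρ)). With ε/D = 1.6e-06/0.0526 = 3.04e-05, iterate starting from f = 0.02:
  f = 0.02 → V = √(2·7.43e+04·0.0526/(0.02·421·623)) = 1.221 m/s; Re = ρVD/μ = 1.739e+05; f → 0.01611
  f = 0.01611 → V = 1.36 m/s; Re = 1.938e+05; f → 0.01579
  f = 0.01579 → V = 1.374 m/s; Re = 1.958e+05; f → 0.01576
Converged (Δf/f < 1%). With the final f = 0.01576: V = √(2·7.43e+04·0.0526/(0.01576·421·623)) = 1.375 m/s.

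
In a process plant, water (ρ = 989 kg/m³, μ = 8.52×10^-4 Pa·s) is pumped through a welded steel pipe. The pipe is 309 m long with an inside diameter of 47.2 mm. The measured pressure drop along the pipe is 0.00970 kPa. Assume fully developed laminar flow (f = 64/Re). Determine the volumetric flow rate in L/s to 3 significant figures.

For laminar flow, f = 64/Re with Re = ρVD/μ, so Darcy-Weisbach reduces to ΔP = 32μLV/D². Solving for V: V = ΔP·D²/(32μL) = 9.7·(0.0472)²/(32·0.000852·309) = 0.002565 m/s.
Check: Re = ρVD/μ = 989·0.002565·0.0472/0.000852 = 140.5 < 2300, so the laminar assumption holds.
Q = V·A = 0.002565·(π/4·0.0472²) = 4.488e-06 m³/s = 0.00449 L/s.

Q ≈ 0.00449 L/s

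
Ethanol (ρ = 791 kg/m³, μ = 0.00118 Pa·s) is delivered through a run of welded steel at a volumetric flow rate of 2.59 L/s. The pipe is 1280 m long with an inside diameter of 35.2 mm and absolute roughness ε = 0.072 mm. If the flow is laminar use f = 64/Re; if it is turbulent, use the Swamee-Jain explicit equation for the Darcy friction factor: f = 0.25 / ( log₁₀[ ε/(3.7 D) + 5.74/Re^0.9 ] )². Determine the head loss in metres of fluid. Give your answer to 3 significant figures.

Q = 2.59 L/s = 2.59/1000 = 0.00259 m³/s.
Cross-sectional area A = πD²/4 = π(0.0352)²/4 = 0.0009731 m²; mean velocity V = Q/A = 0.00259/0.0009731 = 2.661 m/s.
Reynolds number Re = ρVD/μ = 791 · 2.661 · 0.0352 / 0.00118 = 6.28e+04.
Re > 4000 → turbulent. Relative roughness ε/D = 7.2e-05/0.0352 = 0.00205. Swamee-Jain: f = 0.25/(log₁₀[0.00205/3.7 + 5.74/6.28e+04^0.9])² = 0.25/(log₁₀[0.000553 + 0.000276])² = 0.25/(-3.082)² = 0.02633.
Darcy-Weisbach: ΔP = f(L/D)(ρV²/2) = 0.02633·(1280/0.0352)·(791·2.661²/2) = 0.02633·3.636e+04·2802 = 2.682e+06 Pa.
Head loss h_f = ΔP/(ρg) = 2.682e+06/(791·9.81) = 346 m.

h_f ≈ 346 m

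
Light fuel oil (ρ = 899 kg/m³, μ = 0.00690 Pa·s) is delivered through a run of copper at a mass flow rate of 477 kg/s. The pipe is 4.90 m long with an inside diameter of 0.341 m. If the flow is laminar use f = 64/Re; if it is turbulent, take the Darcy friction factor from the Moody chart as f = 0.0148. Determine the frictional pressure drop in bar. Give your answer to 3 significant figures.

ΔP ≈ 0.0323 bar

A = πD²/4 = π(0.341)²/4 = 0.09133 m²; mean velocity V = ṁ/(ρA) = 477/(899 · 0.09133) = 5.81 m/s.
Reynolds number Re = ρVD/μ = 899 · 5.81 · 0.341 / 0.0069 = 2.581e+05.
Re > 4000 → turbulent; use the Moody-chart value f = 0.0148.
Darcy-Weisbach: ΔP = f(L/D)(ρV²/2) = 0.0148·(4.9/0.341)·(899·5.81²/2) = 0.0148·14.37·1.517e+04 = 3227 Pa.
ΔP = 3227 Pa = 0.0323 bar.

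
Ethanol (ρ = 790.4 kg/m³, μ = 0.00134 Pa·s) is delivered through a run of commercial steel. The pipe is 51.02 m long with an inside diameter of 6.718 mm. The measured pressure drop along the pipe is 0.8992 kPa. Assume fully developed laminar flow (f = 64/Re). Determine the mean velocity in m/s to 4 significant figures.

For laminar flow, f = 64/Re with Re = ρVD/μ, so Darcy-Weisbach reduces to ΔP = 32μLV/D². Solving for V: V = ΔP·D²/(32μL) = 899.2·(0.006718)²/(32·0.00134·51.02) = 0.01855 m/s.
Check: Re = ρVD/μ = 790.4·0.01855·0.006718/0.00134 = 73.51 < 2300, so the laminar assumption holds.

V ≈ 0.01855 m/s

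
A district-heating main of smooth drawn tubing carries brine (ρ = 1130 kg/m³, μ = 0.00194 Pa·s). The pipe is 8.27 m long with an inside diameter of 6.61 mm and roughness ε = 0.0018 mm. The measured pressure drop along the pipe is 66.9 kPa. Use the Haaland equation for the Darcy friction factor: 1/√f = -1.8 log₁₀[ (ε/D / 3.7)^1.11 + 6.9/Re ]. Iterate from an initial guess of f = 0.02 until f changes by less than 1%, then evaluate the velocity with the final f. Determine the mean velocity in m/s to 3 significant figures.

Rearranging Darcy-Weisbach: V = √(2·ΔP·D/(f·L·ρ)). With ε/D = 1.8e-06/0.00661 = 0.000272, iterate starting from f = 0.02:
  f = 0.02 → V = √(2·6.69e+04·0.00661/(0.02·8.27·1130)) = 2.175 m/s; Re = ρVD/μ = 8375; f → 0.03273
  f = 0.03273 → V = 1.7 m/s; Re = 6547; f → 0.03507
  f = 0.03507 → V = 1.643 m/s; Re = 6325; f → 0.03542
Converged (Δf/f < 1%). With the final f = 0.03542: V = √(2·6.69e+04·0.00661/(0.03542·8.27·1130)) = 1.635 m/s.

V ≈ 1.63 m/s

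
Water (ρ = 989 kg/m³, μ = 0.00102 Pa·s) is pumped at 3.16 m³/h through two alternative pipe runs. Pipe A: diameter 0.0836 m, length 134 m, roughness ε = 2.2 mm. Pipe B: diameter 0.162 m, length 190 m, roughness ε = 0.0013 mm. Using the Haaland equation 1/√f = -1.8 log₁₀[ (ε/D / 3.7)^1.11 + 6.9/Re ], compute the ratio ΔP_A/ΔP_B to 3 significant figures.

ΔP_A/ΔP_B ≈ 31.6

Pipe A: V = Q/A = 0.0008778/0.005489 = 0.1599 m/s; Re = 1.296e+04; ε/D = 0.0263; Haaland → f = 0.05677; ΔP_A = f(L/D)(ρV²/2) = 1151 Pa.
Pipe B: V = Q/A = 0.0008778/0.02061 = 0.04259 m/s; Re = 6689; ε/D = 8.02e-06; Haaland → f = 0.03461; ΔP_B = f(L/D)(ρV²/2) = 36.4 Pa.
ΔP_A/ΔP_B = 1151/36.4 = 31.6.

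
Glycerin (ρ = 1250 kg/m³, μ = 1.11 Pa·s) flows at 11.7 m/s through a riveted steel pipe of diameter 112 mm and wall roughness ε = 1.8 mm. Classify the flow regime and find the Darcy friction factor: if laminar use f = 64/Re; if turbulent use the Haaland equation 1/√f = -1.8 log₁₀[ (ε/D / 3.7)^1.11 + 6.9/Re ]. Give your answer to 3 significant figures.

f ≈ 0.0434

Re = ρVD/μ = 1250·11.7·0.112/1.11 = 1476.
Re < 2300 → laminar, so f = 64/Re = 0.04337 (roughness is irrelevant in laminar flow).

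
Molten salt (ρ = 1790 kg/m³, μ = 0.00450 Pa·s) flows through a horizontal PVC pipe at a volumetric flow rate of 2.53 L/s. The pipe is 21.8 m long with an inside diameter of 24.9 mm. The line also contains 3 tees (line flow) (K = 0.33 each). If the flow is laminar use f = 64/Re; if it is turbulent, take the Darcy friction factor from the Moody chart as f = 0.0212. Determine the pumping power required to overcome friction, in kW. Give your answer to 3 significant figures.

P ≈ 1.20 kW

Q = 2.53 L/s = 2.53/1000 = 0.00253 m³/s.
Cross-sectional area A = πD²/4 = π(0.0249)²/4 = 0.000487 m²; mean velocity V = Q/A = 0.00253/0.000487 = 5.196 m/s.
Reynolds number Re = ρVD/μ = 1790 · 5.196 · 0.0249 / 0.0045 = 5.146e+04.
Re > 4000 → turbulent; use the Moody-chart value f = 0.0212.
Total minor-loss coefficient ΣK = 3·0.33 = 0.99.
ΔP = [f·L/D + ΣK]·(ρV²/2) = [0.0212·21.8/0.0249 + 0.99]·(1790·5.196²/2) = [18.56 + 0.99]·2.416e+04 = 4.723e+05 Pa.
Pumping power P = QΔP = 0.00253·4.723e+05 = 1195 W = 1.20 kW.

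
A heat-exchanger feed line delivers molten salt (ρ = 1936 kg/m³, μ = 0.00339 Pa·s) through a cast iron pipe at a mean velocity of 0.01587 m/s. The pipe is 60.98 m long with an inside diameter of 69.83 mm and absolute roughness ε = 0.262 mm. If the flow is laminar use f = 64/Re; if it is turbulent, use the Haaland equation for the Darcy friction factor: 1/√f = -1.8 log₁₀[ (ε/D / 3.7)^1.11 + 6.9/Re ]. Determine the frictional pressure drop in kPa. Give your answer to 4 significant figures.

Reynolds number Re = ρVD/μ = 1936 · 0.01587 · 0.06983 / 0.00339 = 632.9.
Re < 2300 → laminar flow, so f = 64/Re = 64/632.9 = 0.1011 (the turbulent correlation is not needed).
Darcy-Weisbach: ΔP = f(L/D)(ρV²/2) = 0.1011·(60.98/0.06983)·(1936·0.01587²/2) = 0.1011·873.3·0.2438 = 21.53 Pa.
ΔP = 21.53 Pa = 0.02153 kPa.

ΔP ≈ 0.02153 kPa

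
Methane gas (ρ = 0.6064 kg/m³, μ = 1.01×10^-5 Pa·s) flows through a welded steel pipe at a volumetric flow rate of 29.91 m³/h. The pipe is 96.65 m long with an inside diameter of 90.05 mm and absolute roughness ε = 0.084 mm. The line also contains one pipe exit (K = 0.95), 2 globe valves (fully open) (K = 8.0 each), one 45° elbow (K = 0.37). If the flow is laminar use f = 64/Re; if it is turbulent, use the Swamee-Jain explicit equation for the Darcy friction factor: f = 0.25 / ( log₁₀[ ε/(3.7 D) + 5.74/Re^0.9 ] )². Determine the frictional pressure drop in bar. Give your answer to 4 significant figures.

Q = 29.91 m³/h = 29.91/3600 = 0.008308 m³/s.
Cross-sectional area A = πD²/4 = π(0.09005)²/4 = 0.006369 m²; mean velocity V = Q/A = 0.008308/0.006369 = 1.305 m/s.
Reynolds number Re = ρVD/μ = 0.6064 · 1.305 · 0.09005 / 1.01e-05 = 7053.
Re > 4000 → turbulent. Relative roughness ε/D = 8.4e-05/0.09005 = 0.000933. Swamee-Jain: f = 0.25/(log₁₀[0.000933/3.7 + 5.74/7053^0.9])² = 0.25/(log₁₀[0.000252 + 0.00197])² = 0.25/(-2.652)² = 0.03553.
Total minor-loss coefficient ΣK = 1·0.95 + 2·8 + 1·0.37 = 17.3.
ΔP = [f·L/D + ΣK]·(ρV²/2) = [0.03553·96.65/0.09005 + 17.3]·(0.6064·1.305²/2) = [38.14 + 17.3]·0.516 = 28.62 Pa.
ΔP = 28.62 Pa = 2.862×10^-4 bar.

ΔP ≈ 2.862×10^-4 bar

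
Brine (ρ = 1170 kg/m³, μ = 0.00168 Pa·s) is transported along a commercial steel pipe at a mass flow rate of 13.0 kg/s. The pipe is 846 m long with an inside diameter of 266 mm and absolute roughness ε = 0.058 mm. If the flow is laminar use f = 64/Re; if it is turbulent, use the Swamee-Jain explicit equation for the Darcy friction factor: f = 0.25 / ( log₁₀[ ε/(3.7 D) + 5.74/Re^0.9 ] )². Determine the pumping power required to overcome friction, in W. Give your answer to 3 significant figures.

A = πD²/4 = π(0.266)²/4 = 0.05557 m²; mean velocity V = ṁ/(ρA) = 13/(1170 · 0.05557) = 0.1999 m/s.
Reynolds number Re = ρVD/μ = 1170 · 0.1999 · 0.266 / 0.00168 = 3.704e+04.
Re > 4000 → turbulent. Relative roughness ε/D = 5.8e-05/0.266 = 0.000218. Swamee-Jain: f = 0.25/(log₁₀[0.000218/3.7 + 5.74/3.704e+04^0.9])² = 0.25/(log₁₀[5.89e-05 + 0.000444])² = 0.25/(-3.299)² = 0.02297.
Darcy-Weisbach: ΔP = f(L/D)(ρV²/2) = 0.02297·(846/0.266)·(1170·0.1999²/2) = 0.02297·3180·23.39 = 1709 Pa.
Q = ṁ/ρ = 13/1170 = 0.01111 m³/s.
Pumping power P = QΔP = 0.01111·1709 = 18.99 W = 19.0 W.

P ≈ 19.0 W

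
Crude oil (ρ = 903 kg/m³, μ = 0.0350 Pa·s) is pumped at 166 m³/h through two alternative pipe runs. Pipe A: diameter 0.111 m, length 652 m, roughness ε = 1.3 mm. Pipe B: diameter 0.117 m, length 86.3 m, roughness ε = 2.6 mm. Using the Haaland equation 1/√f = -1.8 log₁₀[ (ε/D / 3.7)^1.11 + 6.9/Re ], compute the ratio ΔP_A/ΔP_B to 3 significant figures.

Pipe A: V = Q/A = 0.04611/0.009677 = 4.765 m/s; Re = 1.365e+04; ε/D = 0.0117; Haaland → f = 0.04361; ΔP_A = f(L/D)(ρV²/2) = 2.626e+06 Pa.
Pipe B: V = Q/A = 0.04611/0.01075 = 4.289 m/s; Re = 1.295e+04; ε/D = 0.0222; Haaland → f = 0.05345; ΔP_B = f(L/D)(ρV²/2) = 3.275e+05 Pa.
ΔP_A/ΔP_B = 2.626e+06/3.275e+05 = 8.02.

ΔP_A/ΔP_B ≈ 8.02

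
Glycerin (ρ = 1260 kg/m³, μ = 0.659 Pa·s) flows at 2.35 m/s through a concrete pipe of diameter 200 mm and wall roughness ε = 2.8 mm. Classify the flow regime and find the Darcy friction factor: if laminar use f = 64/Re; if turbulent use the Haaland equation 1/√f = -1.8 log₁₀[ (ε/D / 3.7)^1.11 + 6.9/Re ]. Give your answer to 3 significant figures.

Re = ρVD/μ = 1260·2.35·0.2/0.659 = 898.6.
Re < 2300 → laminar, so f = 64/Re = 0.07122 (roughness is irrelevant in laminar flow).

f ≈ 0.0712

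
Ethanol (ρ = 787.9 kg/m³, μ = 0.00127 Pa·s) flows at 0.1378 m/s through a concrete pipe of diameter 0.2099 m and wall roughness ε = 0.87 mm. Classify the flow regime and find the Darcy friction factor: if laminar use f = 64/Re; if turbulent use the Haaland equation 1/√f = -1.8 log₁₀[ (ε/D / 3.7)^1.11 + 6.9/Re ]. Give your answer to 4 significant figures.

Re = ρVD/μ = 787.9·0.1378·0.2099/0.00127 = 1.794e+04.
Re > 4000 → turbulent. ε/D = 0.00087/0.2099 = 0.00414; Haaland: 1/√f = -1.8 log₁₀[0.000531 + 0.000385] = 5.469, so f = 0.03343.

f ≈ 0.03343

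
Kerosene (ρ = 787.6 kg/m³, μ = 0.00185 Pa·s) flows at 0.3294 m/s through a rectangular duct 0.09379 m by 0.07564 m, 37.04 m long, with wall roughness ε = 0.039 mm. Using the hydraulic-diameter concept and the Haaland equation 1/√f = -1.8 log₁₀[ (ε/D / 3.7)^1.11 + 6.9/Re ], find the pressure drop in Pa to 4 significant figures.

Hydraulic diameter D_h = 4A/P = 4·(0.09379·0.07564)/(2·(0.09379+0.07564)) = 0.02838/0.3389 = 0.08374 m.
Re = ρVD_h/μ = 787.6·0.3294·0.08374/0.00185 = 1.174e+04.
ε/D_h = 3.9e-05/0.08374 = 0.000466; Haaland gives 1/√f = -1.8 log₁₀[4.69e-05+0.000588] = 5.756, so f = 0.03019.
ΔP = f(L/D_h)(ρV²/2) = 0.03019·37.04/0.08374·42.73 = 570.5 Pa.

ΔP ≈ 570.5 Pa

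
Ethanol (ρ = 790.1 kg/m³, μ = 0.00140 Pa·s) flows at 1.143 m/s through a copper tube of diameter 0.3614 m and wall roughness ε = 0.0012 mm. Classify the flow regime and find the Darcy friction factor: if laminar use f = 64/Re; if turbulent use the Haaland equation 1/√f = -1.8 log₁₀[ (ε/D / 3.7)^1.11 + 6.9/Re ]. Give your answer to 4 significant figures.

f ≈ 0.01507

Re = ρVD/μ = 790.1·1.143·0.3614/0.0014 = 2.331e+05.
Re > 4000 → turbulent. ε/D = 1.2e-06/0.3614 = 3.32e-06; Haaland: 1/√f = -1.8 log₁₀[1.94e-07 + 2.96e-05] = 8.147, so f = 0.01507.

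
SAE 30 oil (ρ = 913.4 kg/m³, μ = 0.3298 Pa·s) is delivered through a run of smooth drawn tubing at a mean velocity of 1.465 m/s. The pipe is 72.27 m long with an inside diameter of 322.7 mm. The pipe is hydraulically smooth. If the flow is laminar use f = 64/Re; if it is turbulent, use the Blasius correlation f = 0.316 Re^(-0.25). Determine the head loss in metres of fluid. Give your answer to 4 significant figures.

Reynolds number Re = ρVD/μ = 913.4 · 1.465 · 0.3227 / 0.33 = 1309.
Re < 2300 → laminar flow, so f = 64/Re = 64/1309 = 0.04888 (the turbulent correlation is not needed).
Darcy-Weisbach: ΔP = f(L/D)(ρV²/2) = 0.04888·(72.27/0.3227)·(913.4·1.465²/2) = 0.04888·224·980.2 = 1.073e+04 Pa.
Head loss h_f = ΔP/(ρg) = 1.073e+04/(913.4·9.81) = 1.197 m.

h_f ≈ 1.197 m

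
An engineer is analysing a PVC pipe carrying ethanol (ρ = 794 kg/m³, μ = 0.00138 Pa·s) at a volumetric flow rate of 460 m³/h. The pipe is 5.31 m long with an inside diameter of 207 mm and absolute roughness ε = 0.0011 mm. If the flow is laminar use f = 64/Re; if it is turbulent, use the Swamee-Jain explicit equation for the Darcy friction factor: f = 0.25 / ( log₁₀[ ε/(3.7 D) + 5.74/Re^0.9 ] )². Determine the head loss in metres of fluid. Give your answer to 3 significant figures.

Q = 460 m³/h = 460/3600 = 0.1278 m³/s.
Cross-sectional area A = πD²/4 = π(0.207)²/4 = 0.03365 m²; mean velocity V = Q/A = 0.1278/0.03365 = 3.797 m/s.
Reynolds number Re = ρVD/μ = 794 · 3.797 · 0.207 / 0.00138 = 4.522e+05.
Re > 4000 → turbulent. Relative roughness ε/D = 1.1e-06/0.207 = 5.31e-06. Swamee-Jain: f = 0.25/(log₁₀[5.31e-06/3.7 + 5.74/4.522e+05^0.9])² = 0.25/(log₁₀[1.44e-06 + 4.67e-05])² = 0.25/(-4.318)² = 0.01341.
Darcy-Weisbach: ΔP = f(L/D)(ρV²/2) = 0.01341·(5.31/0.207)·(794·3.797²/2) = 0.01341·25.65·5723 = 1969 Pa.
Head loss h_f = ΔP/(ρg) = 1969/(794·9.81) = 0.253 m.

h_f ≈ 0.253 m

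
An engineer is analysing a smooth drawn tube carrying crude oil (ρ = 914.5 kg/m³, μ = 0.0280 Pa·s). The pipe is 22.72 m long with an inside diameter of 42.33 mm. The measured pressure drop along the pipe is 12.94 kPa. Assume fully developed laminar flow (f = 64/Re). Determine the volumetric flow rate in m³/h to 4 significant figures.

Q ≈ 5.770 m³/h

For laminar flow, f = 64/Re with Re = ρVD/μ, so Darcy-Weisbach reduces to ΔP = 32μLV/D². Solving for V: V = ΔP·D²/(32μL) = 1.294e+04·(0.04233)²/(32·0.028·22.72) = 1.139 m/s.
Check: Re = ρVD/μ = 914.5·1.139·0.04233/0.028 = 1575 < 2300, so the laminar assumption holds.
Q = V·A = 1.139·(π/4·0.04233²) = 0.001603 m³/s = 5.770 m³/h.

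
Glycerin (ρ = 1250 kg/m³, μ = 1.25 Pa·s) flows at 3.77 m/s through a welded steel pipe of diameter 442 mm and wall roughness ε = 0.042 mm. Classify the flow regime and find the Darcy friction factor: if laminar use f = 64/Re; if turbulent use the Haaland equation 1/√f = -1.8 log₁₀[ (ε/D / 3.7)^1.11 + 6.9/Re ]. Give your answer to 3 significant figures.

f ≈ 0.0384

Re = ρVD/μ = 1250·3.77·0.442/1.25 = 1666.
Re < 2300 → laminar, so f = 64/Re = 0.03841 (roughness is irrelevant in laminar flow).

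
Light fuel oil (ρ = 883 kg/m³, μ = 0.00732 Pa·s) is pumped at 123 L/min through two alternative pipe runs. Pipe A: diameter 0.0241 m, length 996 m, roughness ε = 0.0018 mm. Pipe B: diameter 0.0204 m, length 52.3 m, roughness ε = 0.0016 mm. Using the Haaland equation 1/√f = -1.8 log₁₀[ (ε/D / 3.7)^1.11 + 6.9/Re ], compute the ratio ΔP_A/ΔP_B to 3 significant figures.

Pipe A: V = Q/A = 0.00205/0.0004562 = 4.494 m/s; Re = 1.306e+04; ε/D = 7.47e-05; Haaland → f = 0.02882; ΔP_A = f(L/D)(ρV²/2) = 1.062e+07 Pa.
Pipe B: V = Q/A = 0.00205/0.0003269 = 6.272 m/s; Re = 1.543e+04; ε/D = 7.84e-05; Haaland → f = 0.02761; ΔP_B = f(L/D)(ρV²/2) = 1.229e+06 Pa.
ΔP_A/ΔP_B = 1.062e+07/1.229e+06 = 8.64.

ΔP_A/ΔP_B ≈ 8.64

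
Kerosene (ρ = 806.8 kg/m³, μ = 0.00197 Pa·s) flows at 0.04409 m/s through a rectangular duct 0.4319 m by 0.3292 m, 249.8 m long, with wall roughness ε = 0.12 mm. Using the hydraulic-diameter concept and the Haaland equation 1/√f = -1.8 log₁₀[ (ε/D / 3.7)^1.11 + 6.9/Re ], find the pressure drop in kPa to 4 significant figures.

Hydraulic diameter D_h = 4A/P = 4·(0.4319·0.3292)/(2·(0.4319+0.3292)) = 0.5687/1.522 = 0.3736 m.
Re = ρVD_h/μ = 806.8·0.04409·0.3736/0.00197 = 6746.
ε/D_h = 0.00012/0.3736 = 0.000321; Haaland gives 1/√f = -1.8 log₁₀[3.1e-05+0.00102] = 5.359, so f = 0.03482.
ΔP = f(L/D_h)(ρV²/2) = 0.03482·249.8/0.3736·0.7842 = 18.26 Pa.
ΔP = 0.01826 kPa.

ΔP ≈ 0.01826 kPa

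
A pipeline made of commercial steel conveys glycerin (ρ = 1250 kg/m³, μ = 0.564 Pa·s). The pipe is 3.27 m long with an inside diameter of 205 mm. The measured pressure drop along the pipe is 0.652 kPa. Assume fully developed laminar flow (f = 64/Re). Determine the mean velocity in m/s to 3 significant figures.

For laminar flow, f = 64/Re with Re = ρVD/μ, so Darcy-Weisbach reduces to ΔP = 32μLV/D². Solving for V: V = ΔP·D²/(32μL) = 652·(0.205)²/(32·0.564·3.27) = 0.4643 m/s.
Check: Re = ρVD/μ = 1250·0.4643·0.205/0.564 = 210.9 < 2300, so the laminar assumption holds.

V ≈ 0.464 m/s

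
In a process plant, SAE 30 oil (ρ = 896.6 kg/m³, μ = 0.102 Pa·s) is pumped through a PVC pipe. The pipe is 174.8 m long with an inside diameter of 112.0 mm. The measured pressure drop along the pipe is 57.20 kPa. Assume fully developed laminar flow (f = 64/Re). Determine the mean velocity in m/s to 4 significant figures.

V ≈ 1.258 m/s

For laminar flow, f = 64/Re with Re = ρVD/μ, so Darcy-Weisbach reduces to ΔP = 32μLV/D². Solving for V: V = ΔP·D²/(32μL) = 5.72e+04·(0.112)²/(32·0.102·174.8) = 1.258 m/s.
Check: Re = ρVD/μ = 896.6·1.258·0.112/0.102 = 1238 < 2300, so the laminar assumption holds.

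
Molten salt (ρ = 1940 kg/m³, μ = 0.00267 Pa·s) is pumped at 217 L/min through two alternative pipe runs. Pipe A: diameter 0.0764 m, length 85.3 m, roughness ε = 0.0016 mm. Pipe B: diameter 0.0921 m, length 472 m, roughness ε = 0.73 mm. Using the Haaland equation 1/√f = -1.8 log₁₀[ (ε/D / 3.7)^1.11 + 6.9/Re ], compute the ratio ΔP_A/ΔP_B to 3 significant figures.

Pipe A: V = Q/A = 0.003617/0.004584 = 0.7889 m/s; Re = 4.379e+04; ε/D = 2.09e-05; Haaland → f = 0.02139; ΔP_A = f(L/D)(ρV²/2) = 1.442e+04 Pa.
Pipe B: V = Q/A = 0.003617/0.006662 = 0.5429 m/s; Re = 3.633e+04; ε/D = 0.00793; Haaland → f = 0.03688; ΔP_B = f(L/D)(ρV²/2) = 5.403e+04 Pa.
ΔP_A/ΔP_B = 1.442e+04/5.403e+04 = 0.267.

ΔP_A/ΔP_B ≈ 0.267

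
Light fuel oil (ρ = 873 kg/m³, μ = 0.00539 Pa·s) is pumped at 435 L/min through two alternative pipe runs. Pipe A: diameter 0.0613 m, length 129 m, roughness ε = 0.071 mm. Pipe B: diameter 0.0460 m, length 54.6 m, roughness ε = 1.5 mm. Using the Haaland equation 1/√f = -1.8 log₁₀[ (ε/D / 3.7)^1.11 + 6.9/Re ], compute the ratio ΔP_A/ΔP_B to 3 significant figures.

Pipe A: V = Q/A = 0.00725/0.002951 = 2.457 m/s; Re = 2.439e+04; ε/D = 0.00116; Haaland → f = 0.02693; ΔP_A = f(L/D)(ρV²/2) = 1.493e+05 Pa.
Pipe B: V = Q/A = 0.00725/0.001662 = 4.362 m/s; Re = 3.25e+04; ε/D = 0.0326; Haaland → f = 0.06023; ΔP_B = f(L/D)(ρV²/2) = 5.939e+05 Pa.
ΔP_A/ΔP_B = 1.493e+05/5.939e+05 = 0.251.

ΔP_A/ΔP_B ≈ 0.251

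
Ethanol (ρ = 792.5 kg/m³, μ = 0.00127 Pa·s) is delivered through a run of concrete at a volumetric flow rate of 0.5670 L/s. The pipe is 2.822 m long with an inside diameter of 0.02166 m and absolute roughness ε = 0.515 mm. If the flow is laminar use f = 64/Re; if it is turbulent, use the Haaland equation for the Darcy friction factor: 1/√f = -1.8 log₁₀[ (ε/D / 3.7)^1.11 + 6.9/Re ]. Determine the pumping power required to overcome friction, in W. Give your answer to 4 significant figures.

Q = 0.5670 L/s = 0.5670/1000 = 0.000567 m³/s.
Cross-sectional area A = πD²/4 = π(0.02166)²/4 = 0.0003685 m²; mean velocity V = Q/A = 0.000567/0.0003685 = 1.539 m/s.
Reynolds number Re = ρVD/μ = 792.5 · 1.539 · 0.02166 / 0.00127 = 2.08e+04.
Re > 4000 → turbulent. Relative roughness ε/D = 0.000515/0.02166 = 0.0238. Haaland: 1/√f = -1.8 log₁₀[(0.0238/3.7)^1.11 + 6.9/2.08e+04] = -1.8 log₁₀[0.00369 + 0.000332] = 4.312, so f = 0.05377.
Darcy-Weisbach: ΔP = f(L/D)(ρV²/2) = 0.05377·(2.822/0.02166)·(792.5·1.539²/2) = 0.05377·130.3·938.3 = 6573 Pa.
Pumping power P = QΔP = 0.000567·6573 = 3.7271 W = 3.727 W.

P ≈ 3.727 W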